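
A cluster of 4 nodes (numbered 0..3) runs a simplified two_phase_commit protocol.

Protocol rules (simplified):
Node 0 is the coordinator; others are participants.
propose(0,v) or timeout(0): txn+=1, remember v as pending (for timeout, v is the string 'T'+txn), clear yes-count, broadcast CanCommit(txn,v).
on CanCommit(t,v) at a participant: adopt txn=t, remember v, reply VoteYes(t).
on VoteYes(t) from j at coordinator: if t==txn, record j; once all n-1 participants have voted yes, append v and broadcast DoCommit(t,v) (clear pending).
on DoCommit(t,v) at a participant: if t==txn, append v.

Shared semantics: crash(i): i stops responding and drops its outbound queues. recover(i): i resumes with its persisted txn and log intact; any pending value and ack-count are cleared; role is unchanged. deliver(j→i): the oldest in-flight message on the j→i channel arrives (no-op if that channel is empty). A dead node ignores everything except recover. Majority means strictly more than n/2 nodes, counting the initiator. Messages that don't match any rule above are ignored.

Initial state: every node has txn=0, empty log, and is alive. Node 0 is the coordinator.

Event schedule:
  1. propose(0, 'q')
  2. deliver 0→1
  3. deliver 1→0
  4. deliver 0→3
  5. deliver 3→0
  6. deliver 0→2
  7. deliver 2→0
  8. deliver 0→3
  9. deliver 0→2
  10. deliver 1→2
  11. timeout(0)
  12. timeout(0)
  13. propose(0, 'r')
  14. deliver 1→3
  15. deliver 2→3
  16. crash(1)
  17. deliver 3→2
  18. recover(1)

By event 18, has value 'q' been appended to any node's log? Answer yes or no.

yes

after 1 — propose(0,'q'): n0:coor/t1/[-]
after 2 — deliver 0→1: n1:part/t1/[-]
after 3 — deliver 1→0: ·
after 4 — deliver 0→3: n3:part/t1/[-]
after 5 — deliver 3→0: ·
after 6 — deliver 0→2: n2:part/t1/[-]
after 7 — deliver 2→0: n0:coor/t1/[q]
after 8 — deliver 0→3: n3:part/t1/[q]
after 9 — deliver 0→2: n2:part/t1/[q]
after 10 — deliver 1→2: ·
after 11 — timeout(0): n0:coor/t2/[q]
after 12 — timeout(0): n0:coor/t3/[q]
after 13 — propose(0,'r'): n0:coor/t4/[q]
after 14 — deliver 1→3: ·
after 15 — deliver 2→3: ·
after 16 — crash(1): n1:✗part/t1/[-]
after 17 — deliver 3→2: ·
after 18 — recover(1): n1:part/t1/[-]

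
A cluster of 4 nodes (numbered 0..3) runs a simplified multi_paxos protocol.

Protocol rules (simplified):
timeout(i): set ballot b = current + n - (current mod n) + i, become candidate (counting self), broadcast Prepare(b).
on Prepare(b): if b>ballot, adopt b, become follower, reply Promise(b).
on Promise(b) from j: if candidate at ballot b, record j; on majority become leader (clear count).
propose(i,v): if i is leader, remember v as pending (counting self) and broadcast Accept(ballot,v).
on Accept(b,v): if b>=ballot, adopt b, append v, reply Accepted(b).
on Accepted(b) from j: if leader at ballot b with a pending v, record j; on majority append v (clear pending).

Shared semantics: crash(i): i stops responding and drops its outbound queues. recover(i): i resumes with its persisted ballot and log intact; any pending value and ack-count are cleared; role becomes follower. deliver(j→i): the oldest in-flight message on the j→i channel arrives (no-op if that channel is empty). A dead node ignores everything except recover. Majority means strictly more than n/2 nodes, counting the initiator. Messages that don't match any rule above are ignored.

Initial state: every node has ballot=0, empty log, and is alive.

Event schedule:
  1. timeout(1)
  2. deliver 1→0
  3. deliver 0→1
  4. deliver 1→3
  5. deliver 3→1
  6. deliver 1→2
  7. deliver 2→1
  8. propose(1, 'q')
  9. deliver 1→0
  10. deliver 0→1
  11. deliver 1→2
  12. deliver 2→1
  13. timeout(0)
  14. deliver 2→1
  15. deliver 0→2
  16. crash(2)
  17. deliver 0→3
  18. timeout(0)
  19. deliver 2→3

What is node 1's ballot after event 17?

5

e1 timeout(1): 1[cand,b=5,-]
e2 deliver 1→0: 0[foll,b=5,-]
e3 deliver 0→1: ·
e4 deliver 1→3: 3[foll,b=5,-]
e5 deliver 3→1: 1[lead,b=5,-]
e6 deliver 1→2: 2[foll,b=5,-]
e7 deliver 2→1: ·
e8 propose(1,'q'): ·
e9 deliver 1→0: 0[foll,b=5,q]
e10 deliver 0→1: ·
e11 deliver 1→2: 2[foll,b=5,q]
e12 deliver 2→1: 1[lead,b=5,q]
e13 timeout(0): 0[cand,b=8,q]
e14 deliver 2→1: ·
e15 deliver 0→2: 2[foll,b=8,q]
e16 crash(2): 2[✗foll,b=8,q]
e17 deliver 0→3: 3[foll,b=8,-]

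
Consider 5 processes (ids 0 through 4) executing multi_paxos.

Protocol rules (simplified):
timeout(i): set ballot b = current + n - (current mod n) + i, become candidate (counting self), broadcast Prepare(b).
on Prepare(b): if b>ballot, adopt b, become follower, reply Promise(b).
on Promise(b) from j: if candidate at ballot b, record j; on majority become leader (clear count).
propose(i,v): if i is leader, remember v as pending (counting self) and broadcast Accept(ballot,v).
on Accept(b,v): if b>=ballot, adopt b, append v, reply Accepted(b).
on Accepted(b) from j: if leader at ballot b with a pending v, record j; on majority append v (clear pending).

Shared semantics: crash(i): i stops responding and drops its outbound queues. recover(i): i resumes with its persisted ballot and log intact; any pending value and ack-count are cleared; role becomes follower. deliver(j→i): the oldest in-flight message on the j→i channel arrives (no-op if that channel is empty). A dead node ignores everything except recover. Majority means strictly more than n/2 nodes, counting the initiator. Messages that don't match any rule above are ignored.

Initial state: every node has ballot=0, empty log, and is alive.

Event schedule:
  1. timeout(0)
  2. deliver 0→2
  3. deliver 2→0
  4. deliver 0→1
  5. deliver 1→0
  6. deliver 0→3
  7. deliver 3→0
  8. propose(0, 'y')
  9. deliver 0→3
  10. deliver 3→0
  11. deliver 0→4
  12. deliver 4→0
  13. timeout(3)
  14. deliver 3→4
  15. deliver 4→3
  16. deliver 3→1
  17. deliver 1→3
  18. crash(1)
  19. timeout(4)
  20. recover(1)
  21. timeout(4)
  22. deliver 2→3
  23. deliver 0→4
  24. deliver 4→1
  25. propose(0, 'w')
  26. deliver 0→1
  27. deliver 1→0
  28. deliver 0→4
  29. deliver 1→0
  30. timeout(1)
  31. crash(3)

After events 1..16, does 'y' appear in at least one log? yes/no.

1. timeout(0):  <0:cand b5 ->
2. deliver 0→2:  <2:foll b5 ->
3. deliver 2→0:  nop
4. deliver 0→1:  <1:foll b5 ->
5. deliver 1→0:  <0:lead b5 ->
6. deliver 0→3:  <3:foll b5 ->
7. deliver 3→0:  nop
8. propose(0,'y'):  nop
9. deliver 0→3:  <3:foll b5 y>
10. deliver 3→0:  nop
11. deliver 0→4:  <4:foll b5 ->
12. deliver 4→0:  nop
13. timeout(3):  <3:cand b13 y>
14. deliver 3→4:  <4:foll b13 ->
15. deliver 4→3:  nop
16. deliver 3→1:  <1:foll b13 ->

yes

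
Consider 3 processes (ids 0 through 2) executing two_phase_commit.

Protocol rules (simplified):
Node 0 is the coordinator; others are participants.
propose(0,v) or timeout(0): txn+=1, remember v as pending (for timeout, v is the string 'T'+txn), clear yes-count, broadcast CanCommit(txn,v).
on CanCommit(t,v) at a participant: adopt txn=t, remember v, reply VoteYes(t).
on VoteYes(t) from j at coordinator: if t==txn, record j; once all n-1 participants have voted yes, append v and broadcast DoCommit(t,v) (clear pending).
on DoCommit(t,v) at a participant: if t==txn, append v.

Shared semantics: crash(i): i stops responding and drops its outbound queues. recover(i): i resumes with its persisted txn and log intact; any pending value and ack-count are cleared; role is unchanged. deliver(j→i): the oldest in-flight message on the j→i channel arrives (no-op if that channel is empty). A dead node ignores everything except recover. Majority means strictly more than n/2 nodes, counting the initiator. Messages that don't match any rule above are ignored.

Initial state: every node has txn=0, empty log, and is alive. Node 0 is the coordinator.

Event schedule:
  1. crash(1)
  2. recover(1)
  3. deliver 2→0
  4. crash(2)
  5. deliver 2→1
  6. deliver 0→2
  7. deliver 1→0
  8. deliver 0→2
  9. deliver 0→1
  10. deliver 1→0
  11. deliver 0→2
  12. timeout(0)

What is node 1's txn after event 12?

after 1 — crash(1): n1:✗part/t0/[-]
after 2 — recover(1): n1:part/t0/[-]
after 3 — deliver 2→0: ·
after 4 — crash(2): n2:✗part/t0/[-]
after 5 — deliver 2→1: ·
after 6 — deliver 0→2: ·
after 7 — deliver 1→0: ·
after 8 — deliver 0→2: ·
after 9 — deliver 0→1: ·
after 10 — deliver 1→0: ·
after 11 — deliver 0→2: ·
after 12 — timeout(0): n0:coor/t1/[-]

0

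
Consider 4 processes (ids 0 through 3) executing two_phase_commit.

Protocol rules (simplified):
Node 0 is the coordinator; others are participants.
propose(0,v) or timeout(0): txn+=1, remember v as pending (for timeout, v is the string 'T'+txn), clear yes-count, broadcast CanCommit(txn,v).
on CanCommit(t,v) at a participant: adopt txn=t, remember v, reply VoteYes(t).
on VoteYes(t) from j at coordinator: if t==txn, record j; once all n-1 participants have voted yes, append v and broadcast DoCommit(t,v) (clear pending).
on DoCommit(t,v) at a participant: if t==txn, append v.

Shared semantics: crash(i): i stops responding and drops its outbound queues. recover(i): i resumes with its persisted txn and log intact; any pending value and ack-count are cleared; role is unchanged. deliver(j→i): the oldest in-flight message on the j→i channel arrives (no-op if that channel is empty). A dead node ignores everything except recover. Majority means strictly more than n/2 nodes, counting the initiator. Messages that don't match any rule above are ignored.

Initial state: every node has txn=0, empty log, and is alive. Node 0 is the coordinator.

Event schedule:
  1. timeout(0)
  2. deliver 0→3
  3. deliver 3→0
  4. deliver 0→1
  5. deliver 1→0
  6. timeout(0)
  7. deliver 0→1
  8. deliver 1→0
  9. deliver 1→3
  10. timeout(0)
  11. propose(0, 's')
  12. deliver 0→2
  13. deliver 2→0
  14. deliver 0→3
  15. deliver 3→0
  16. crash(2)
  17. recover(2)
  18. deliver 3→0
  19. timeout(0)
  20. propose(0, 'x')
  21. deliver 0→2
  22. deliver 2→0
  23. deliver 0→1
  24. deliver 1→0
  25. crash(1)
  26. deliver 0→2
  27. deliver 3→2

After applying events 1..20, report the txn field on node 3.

2

1. timeout(0):  <0:coor t1 ->
2. deliver 0→3:  <3:part t1 ->
3. deliver 3→0:  nop
4. deliver 0→1:  <1:part t1 ->
5. deliver 1→0:  nop
6. timeout(0):  <0:coor t2 ->
7. deliver 0→1:  <1:part t2 ->
8. deliver 1→0:  nop
9. deliver 1→3:  nop
10. timeout(0):  <0:coor t3 ->
11. propose(0,'s'):  <0:coor t4 ->
12. deliver 0→2:  <2:part t1 ->
13. deliver 2→0:  nop
14. deliver 0→3:  <3:part t2 ->
15. deliver 3→0:  nop
16. crash(2):  <2:✗part t1 ->
17. recover(2):  <2:part t1 ->
18. deliver 3→0:  nop
19. timeout(0):  <0:coor t5 ->
20. propose(0,'x'):  <0:coor t6 ->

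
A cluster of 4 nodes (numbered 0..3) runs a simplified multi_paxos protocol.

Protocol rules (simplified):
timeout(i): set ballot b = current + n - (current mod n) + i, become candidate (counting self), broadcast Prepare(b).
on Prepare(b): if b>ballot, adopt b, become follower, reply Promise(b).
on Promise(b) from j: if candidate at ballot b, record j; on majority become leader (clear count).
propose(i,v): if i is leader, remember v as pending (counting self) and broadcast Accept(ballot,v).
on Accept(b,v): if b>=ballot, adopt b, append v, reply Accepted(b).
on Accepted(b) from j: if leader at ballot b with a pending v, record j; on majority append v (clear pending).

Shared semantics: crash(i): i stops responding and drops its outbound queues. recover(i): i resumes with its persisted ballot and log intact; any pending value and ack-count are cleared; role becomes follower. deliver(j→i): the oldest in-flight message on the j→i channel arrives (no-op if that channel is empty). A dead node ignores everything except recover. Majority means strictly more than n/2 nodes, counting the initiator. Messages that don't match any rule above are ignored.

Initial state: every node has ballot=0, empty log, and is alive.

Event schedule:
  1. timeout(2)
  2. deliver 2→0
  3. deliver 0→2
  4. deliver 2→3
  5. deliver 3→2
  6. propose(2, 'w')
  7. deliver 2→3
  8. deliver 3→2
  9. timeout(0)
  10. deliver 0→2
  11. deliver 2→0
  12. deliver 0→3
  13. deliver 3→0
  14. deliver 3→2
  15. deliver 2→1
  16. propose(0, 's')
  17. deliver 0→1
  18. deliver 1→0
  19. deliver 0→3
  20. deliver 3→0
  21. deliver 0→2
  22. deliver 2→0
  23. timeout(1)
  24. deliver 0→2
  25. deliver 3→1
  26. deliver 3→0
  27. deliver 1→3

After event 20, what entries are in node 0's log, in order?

empty

after 1 — timeout(2): n2:cand/b6/[-]
after 2 — deliver 2→0: n0:foll/b6/[-]
after 3 — deliver 0→2: ·
after 4 — deliver 2→3: n3:foll/b6/[-]
after 5 — deliver 3→2: n2:lead/b6/[-]
after 6 — propose(2,'w'): ·
after 7 — deliver 2→3: n3:foll/b6/[w]
after 8 — deliver 3→2: ·
after 9 — timeout(0): n0:cand/b8/[-]
after 10 — deliver 0→2: n2:foll/b8/[-]
after 11 — deliver 2→0: ·
after 12 — deliver 0→3: n3:foll/b8/[w]
after 13 — deliver 3→0: ·
after 14 — deliver 3→2: ·
after 15 — deliver 2→1: n1:foll/b6/[-]
after 16 — propose(0,'s'): ·
after 17 — deliver 0→1: n1:foll/b8/[-]
after 18 — deliver 1→0: n0:lead/b8/[-]
after 19 — deliver 0→3: ·
after 20 — deliver 3→0: ·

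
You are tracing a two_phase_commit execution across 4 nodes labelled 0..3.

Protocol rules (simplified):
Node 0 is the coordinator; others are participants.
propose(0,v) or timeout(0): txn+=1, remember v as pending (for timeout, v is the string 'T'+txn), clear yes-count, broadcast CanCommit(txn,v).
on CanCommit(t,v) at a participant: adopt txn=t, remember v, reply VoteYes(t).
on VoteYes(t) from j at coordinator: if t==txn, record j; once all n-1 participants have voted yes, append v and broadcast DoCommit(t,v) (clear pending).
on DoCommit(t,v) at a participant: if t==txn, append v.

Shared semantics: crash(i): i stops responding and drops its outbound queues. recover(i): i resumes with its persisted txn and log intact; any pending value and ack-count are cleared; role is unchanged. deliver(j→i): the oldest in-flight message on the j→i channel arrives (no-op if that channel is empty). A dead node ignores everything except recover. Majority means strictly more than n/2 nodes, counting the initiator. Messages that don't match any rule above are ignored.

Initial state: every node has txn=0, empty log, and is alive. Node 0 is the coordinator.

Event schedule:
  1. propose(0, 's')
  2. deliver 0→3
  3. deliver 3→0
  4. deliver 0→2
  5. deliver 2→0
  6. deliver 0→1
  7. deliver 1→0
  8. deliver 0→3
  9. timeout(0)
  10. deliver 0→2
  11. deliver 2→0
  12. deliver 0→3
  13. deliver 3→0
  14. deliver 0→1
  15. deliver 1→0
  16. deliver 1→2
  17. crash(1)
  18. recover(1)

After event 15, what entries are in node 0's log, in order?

s

step 1 propose(0,'s'): 0={coor,t=1,log=-}
step 2 deliver 0→3: 3={part,t=1,log=-}
step 3 deliver 3→0: —
step 4 deliver 0→2: 2={part,t=1,log=-}
step 5 deliver 2→0: —
step 6 deliver 0→1: 1={part,t=1,log=-}
step 7 deliver 1→0: 0={coor,t=1,log=s}
step 8 deliver 0→3: 3={part,t=1,log=s}
step 9 timeout(0): 0={coor,t=2,log=s}
step 10 deliver 0→2: 2={part,t=1,log=s}
step 11 deliver 2→0: —
step 12 deliver 0→3: 3={part,t=2,log=s}
step 13 deliver 3→0: —
step 14 deliver 0→1: 1={part,t=1,log=s}
step 15 deliver 1→0: —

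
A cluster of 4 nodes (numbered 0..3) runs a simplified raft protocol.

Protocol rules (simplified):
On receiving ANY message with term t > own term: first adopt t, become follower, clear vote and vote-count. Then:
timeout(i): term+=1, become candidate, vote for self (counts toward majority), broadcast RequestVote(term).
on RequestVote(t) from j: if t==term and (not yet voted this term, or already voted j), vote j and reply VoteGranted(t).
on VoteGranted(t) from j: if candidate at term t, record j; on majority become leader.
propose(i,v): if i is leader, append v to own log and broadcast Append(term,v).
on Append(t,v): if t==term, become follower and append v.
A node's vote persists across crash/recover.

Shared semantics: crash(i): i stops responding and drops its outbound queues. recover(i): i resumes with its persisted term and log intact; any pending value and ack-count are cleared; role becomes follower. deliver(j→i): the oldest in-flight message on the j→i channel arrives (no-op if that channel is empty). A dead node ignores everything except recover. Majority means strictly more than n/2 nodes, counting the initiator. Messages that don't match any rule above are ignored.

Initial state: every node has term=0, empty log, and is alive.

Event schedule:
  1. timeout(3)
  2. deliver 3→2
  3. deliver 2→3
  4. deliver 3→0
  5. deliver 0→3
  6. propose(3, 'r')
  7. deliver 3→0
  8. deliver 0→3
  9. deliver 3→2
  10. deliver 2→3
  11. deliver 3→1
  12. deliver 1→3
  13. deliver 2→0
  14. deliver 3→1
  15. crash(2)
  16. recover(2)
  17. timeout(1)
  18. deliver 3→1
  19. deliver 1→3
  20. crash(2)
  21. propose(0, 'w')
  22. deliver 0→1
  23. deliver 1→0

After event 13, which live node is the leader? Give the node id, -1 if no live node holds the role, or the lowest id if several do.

3

[1] timeout(3) → N3(cand t1 [-])
[2] deliver 3→2 → N2(foll t1 [-])
[3] deliver 2→3 → ∅
[4] deliver 3→0 → N0(foll t1 [-])
[5] deliver 0→3 → N3(lead t1 [-])
[6] propose(3,'r') → N3(lead t1 [r])
[7] deliver 3→0 → N0(foll t1 [r])
[8] deliver 0→3 → ∅
[9] deliver 3→2 → N2(foll t1 [r])
[10] deliver 2→3 → ∅
[11] deliver 3→1 → N1(foll t1 [-])
[12] deliver 1→3 → ∅
[13] deliver 2→0 → ∅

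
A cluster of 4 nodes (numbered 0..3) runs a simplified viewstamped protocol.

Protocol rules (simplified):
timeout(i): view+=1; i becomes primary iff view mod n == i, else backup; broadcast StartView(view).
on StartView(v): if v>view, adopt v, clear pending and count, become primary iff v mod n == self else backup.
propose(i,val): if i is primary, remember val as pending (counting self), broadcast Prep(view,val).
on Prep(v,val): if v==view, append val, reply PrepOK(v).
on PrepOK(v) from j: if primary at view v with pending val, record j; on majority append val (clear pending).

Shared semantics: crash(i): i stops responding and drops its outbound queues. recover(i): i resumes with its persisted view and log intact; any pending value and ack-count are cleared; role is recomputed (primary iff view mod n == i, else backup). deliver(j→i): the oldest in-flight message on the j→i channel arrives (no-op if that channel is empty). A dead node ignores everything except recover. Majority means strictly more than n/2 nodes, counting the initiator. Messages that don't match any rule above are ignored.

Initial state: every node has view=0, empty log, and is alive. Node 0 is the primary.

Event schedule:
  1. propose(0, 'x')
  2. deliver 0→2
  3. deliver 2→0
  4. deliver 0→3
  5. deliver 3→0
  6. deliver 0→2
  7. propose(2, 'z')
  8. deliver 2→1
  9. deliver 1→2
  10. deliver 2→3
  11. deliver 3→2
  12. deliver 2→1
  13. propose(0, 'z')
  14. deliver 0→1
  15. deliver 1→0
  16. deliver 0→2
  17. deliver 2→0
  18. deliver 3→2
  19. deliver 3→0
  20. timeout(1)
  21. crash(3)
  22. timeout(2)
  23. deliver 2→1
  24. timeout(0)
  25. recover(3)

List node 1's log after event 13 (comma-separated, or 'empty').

after 1 — propose(0,'x'): ·
after 2 — deliver 0→2: n2:back/v0/[x]
after 3 — deliver 2→0: ·
after 4 — deliver 0→3: n3:back/v0/[x]
after 5 — deliver 3→0: n0:prim/v0/[x]
after 6 — deliver 0→2: ·
after 7 — propose(2,'z'): ·
after 8 — deliver 2→1: ·
after 9 — deliver 1→2: ·
after 10 — deliver 2→3: ·
after 11 — deliver 3→2: ·
after 12 — deliver 2→1: ·
after 13 — propose(0,'z'): ·

empty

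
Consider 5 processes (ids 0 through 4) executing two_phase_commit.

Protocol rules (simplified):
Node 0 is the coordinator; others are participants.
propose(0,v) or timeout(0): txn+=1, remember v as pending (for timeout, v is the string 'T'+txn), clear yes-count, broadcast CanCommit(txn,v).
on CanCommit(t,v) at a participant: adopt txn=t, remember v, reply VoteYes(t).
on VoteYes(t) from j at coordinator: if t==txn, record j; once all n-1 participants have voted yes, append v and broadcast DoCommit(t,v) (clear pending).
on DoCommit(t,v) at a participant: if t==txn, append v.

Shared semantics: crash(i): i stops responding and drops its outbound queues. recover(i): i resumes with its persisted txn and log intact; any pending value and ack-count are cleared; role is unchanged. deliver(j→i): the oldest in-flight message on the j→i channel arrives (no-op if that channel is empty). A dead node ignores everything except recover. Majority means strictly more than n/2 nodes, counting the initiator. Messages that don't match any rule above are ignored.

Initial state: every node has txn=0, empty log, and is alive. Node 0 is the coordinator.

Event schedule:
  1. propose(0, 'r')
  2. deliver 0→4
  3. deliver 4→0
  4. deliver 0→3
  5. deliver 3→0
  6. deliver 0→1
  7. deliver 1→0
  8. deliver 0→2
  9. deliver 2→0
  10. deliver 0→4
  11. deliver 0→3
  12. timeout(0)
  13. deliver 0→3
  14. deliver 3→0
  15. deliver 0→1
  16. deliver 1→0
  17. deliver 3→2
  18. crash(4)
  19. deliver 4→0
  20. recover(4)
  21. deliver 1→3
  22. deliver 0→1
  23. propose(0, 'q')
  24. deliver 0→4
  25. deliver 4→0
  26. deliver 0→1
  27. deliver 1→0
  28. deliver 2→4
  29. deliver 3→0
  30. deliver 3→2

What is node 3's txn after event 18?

2

after 1 — propose(0,'r'): n0:coor/t1/[-]
after 2 — deliver 0→4: n4:part/t1/[-]
after 3 — deliver 4→0: ·
after 4 — deliver 0→3: n3:part/t1/[-]
after 5 — deliver 3→0: ·
after 6 — deliver 0→1: n1:part/t1/[-]
after 7 — deliver 1→0: ·
after 8 — deliver 0→2: n2:part/t1/[-]
after 9 — deliver 2→0: n0:coor/t1/[r]
after 10 — deliver 0→4: n4:part/t1/[r]
after 11 — deliver 0→3: n3:part/t1/[r]
after 12 — timeout(0): n0:coor/t2/[r]
after 13 — deliver 0→3: n3:part/t2/[r]
after 14 — deliver 3→0: ·
after 15 — deliver 0→1: n1:part/t1/[r]
after 16 — deliver 1→0: ·
after 17 — deliver 3→2: ·
after 18 — crash(4): n4:✗part/t1/[r]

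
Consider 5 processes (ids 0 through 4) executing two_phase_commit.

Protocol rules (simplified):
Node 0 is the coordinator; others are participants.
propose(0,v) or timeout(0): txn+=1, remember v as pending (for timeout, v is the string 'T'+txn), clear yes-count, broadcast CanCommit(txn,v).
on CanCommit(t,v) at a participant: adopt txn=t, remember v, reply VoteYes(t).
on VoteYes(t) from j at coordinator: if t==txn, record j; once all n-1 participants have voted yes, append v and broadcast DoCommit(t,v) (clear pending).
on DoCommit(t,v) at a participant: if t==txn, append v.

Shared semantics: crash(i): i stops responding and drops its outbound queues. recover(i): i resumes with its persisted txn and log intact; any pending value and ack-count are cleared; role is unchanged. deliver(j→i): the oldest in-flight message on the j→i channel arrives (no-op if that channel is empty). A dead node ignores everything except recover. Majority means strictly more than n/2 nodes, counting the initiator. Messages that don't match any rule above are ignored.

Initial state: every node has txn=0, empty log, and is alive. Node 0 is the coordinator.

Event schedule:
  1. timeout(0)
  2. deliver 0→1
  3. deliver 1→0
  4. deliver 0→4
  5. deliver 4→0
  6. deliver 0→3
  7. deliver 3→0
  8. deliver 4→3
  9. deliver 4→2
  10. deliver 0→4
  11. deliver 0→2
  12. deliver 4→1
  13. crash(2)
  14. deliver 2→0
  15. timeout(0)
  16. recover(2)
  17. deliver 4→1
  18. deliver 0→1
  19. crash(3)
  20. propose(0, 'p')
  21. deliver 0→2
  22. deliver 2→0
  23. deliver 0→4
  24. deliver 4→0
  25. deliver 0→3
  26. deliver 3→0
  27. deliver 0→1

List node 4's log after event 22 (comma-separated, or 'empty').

1. timeout(0):  <0:coor t1 ->
2. deliver 0→1:  <1:part t1 ->
3. deliver 1→0:  nop
4. deliver 0→4:  <4:part t1 ->
5. deliver 4→0:  nop
6. deliver 0→3:  <3:part t1 ->
7. deliver 3→0:  nop
8. deliver 4→3:  nop
9. deliver 4→2:  nop
10. deliver 0→4:  nop
11. deliver 0→2:  <2:part t1 ->
12. deliver 4→1:  nop
13. crash(2):  <2:✗part t1 ->
14. deliver 2→0:  nop
15. timeout(0):  <0:coor t2 ->
16. recover(2):  <2:part t1 ->
17. deliver 4→1:  nop
18. deliver 0→1:  <1:part t2 ->
19. crash(3):  <3:✗part t1 ->
20. propose(0,'p'):  <0:coor t3 ->
21. deliver 0→2:  <2:part t2 ->
22. deliver 2→0:  nop

empty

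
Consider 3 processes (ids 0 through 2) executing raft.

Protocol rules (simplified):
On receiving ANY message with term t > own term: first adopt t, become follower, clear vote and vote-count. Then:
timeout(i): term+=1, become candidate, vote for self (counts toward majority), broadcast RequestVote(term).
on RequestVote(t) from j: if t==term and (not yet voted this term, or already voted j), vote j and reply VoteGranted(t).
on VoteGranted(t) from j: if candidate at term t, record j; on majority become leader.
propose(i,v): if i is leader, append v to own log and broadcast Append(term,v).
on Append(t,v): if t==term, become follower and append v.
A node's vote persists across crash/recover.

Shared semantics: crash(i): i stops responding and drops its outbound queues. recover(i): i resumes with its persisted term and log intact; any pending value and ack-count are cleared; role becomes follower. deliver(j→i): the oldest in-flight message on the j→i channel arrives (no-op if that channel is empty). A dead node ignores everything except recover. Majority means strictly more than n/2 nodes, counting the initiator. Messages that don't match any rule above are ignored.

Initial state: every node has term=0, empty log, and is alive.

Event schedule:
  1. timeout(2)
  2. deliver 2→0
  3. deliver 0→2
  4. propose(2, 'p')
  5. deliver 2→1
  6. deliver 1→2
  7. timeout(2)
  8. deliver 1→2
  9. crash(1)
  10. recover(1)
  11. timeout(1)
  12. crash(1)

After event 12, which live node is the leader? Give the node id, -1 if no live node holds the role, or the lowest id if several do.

-1

after 1 — timeout(2): n2:cand/t1/[-]
after 2 — deliver 2→0: n0:foll/t1/[-]
after 3 — deliver 0→2: n2:lead/t1/[-]
after 4 — propose(2,'p'): n2:lead/t1/[p]
after 5 — deliver 2→1: n1:foll/t1/[-]
after 6 — deliver 1→2: ·
after 7 — timeout(2): n2:cand/t2/[p]
after 8 — deliver 1→2: ·
after 9 — crash(1): n1:✗foll/t1/[-]
after 10 — recover(1): n1:foll/t1/[-]
after 11 — timeout(1): n1:cand/t2/[-]
after 12 — crash(1): n1:✗cand/t2/[-]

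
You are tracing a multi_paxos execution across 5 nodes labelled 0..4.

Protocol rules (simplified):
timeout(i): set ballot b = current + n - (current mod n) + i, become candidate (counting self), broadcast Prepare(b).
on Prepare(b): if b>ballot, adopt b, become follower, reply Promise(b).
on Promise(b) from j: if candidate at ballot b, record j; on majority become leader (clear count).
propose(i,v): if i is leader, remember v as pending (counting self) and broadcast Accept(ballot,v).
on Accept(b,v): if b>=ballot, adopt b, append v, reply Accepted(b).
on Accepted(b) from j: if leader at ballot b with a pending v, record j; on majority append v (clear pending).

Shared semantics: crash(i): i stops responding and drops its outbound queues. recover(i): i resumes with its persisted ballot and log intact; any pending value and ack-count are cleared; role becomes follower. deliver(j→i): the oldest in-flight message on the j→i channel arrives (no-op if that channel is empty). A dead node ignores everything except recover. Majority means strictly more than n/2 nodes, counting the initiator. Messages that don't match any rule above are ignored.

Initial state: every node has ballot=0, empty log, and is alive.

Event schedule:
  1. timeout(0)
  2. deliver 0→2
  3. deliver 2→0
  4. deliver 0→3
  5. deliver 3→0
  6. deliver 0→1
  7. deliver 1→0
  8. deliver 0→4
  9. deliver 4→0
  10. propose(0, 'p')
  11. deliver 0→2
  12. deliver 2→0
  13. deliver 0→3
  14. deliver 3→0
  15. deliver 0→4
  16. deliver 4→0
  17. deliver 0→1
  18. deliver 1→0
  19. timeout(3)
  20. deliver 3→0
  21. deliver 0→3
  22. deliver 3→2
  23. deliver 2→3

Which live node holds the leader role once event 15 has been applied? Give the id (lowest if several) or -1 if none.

0

e1 timeout(0): 0[cand,b=5,-]
e2 deliver 0→2: 2[foll,b=5,-]
e3 deliver 2→0: ·
e4 deliver 0→3: 3[foll,b=5,-]
e5 deliver 3→0: 0[lead,b=5,-]
e6 deliver 0→1: 1[foll,b=5,-]
e7 deliver 1→0: ·
e8 deliver 0→4: 4[foll,b=5,-]
e9 deliver 4→0: ·
e10 propose(0,'p'): ·
e11 deliver 0→2: 2[foll,b=5,p]
e12 deliver 2→0: ·
e13 deliver 0→3: 3[foll,b=5,p]
e14 deliver 3→0: 0[lead,b=5,p]
e15 deliver 0→4: 4[foll,b=5,p]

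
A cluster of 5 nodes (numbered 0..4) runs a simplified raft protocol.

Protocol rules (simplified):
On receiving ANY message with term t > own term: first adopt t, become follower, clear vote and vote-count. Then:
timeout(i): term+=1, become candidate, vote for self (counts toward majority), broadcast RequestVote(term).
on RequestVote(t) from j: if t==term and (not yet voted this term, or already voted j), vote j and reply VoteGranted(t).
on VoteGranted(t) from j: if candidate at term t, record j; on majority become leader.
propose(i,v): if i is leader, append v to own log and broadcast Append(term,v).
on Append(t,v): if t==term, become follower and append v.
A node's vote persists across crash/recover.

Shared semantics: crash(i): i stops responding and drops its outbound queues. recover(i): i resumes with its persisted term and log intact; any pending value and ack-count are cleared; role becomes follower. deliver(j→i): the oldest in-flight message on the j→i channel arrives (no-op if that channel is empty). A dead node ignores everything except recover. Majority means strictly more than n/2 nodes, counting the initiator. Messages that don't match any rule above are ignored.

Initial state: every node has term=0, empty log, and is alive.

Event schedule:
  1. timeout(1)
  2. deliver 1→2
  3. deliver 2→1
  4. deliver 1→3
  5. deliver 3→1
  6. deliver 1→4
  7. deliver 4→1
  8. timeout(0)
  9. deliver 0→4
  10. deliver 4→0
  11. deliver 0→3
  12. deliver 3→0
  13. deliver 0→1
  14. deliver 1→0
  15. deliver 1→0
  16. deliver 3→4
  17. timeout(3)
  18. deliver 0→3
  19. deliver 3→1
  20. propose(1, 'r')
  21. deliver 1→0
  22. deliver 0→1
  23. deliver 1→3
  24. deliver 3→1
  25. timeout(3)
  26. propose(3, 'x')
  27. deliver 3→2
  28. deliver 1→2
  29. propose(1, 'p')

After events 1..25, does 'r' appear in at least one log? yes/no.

no

e1 timeout(1): 1[cand,t=1,-]
e2 deliver 1→2: 2[foll,t=1,-]
e3 deliver 2→1: ·
e4 deliver 1→3: 3[foll,t=1,-]
e5 deliver 3→1: 1[lead,t=1,-]
e6 deliver 1→4: 4[foll,t=1,-]
e7 deliver 4→1: ·
e8 timeout(0): 0[cand,t=1,-]
e9 deliver 0→4: ·
e10 deliver 4→0: ·
e11 deliver 0→3: ·
e12 deliver 3→0: ·
e13 deliver 0→1: ·
e14 deliver 1→0: ·
e15 deliver 1→0: ·
e16 deliver 3→4: ·
e17 timeout(3): 3[cand,t=2,-]
e18 deliver 0→3: ·
e19 deliver 3→1: 1[foll,t=2,-]
e20 propose(1,'r'): ·
e21 deliver 1→0: ·
e22 deliver 0→1: ·
e23 deliver 1→3: ·
e24 deliver 3→1: ·
e25 timeout(3): 3[cand,t=3,-]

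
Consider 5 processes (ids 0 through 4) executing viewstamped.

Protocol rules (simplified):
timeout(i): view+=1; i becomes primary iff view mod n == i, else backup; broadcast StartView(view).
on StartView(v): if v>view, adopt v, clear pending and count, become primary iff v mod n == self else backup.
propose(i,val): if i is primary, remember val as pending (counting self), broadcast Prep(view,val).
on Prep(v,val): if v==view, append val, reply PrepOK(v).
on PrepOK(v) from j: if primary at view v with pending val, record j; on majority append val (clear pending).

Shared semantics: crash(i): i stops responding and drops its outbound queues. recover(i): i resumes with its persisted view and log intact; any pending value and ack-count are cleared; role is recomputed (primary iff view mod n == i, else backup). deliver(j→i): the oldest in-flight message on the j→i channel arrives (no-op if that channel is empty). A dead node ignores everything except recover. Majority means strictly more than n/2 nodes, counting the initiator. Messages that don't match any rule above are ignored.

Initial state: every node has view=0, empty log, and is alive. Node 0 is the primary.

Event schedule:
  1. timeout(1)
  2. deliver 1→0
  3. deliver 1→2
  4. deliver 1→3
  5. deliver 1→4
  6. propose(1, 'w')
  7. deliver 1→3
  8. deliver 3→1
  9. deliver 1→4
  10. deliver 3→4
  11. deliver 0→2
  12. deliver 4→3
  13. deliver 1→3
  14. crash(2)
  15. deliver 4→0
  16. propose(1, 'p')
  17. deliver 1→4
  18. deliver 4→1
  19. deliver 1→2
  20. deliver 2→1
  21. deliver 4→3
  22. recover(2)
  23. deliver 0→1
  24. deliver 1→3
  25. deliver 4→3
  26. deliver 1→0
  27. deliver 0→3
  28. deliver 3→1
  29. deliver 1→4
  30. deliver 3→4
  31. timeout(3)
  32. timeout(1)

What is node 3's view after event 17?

1

after 1 — timeout(1): n1:prim/v1/[-]
after 2 — deliver 1→0: n0:back/v1/[-]
after 3 — deliver 1→2: n2:back/v1/[-]
after 4 — deliver 1→3: n3:back/v1/[-]
after 5 — deliver 1→4: n4:back/v1/[-]
after 6 — propose(1,'w'): ·
after 7 — deliver 1→3: n3:back/v1/[w]
after 8 — deliver 3→1: ·
after 9 — deliver 1→4: n4:back/v1/[w]
after 10 — deliver 3→4: ·
after 11 — deliver 0→2: ·
after 12 — deliver 4→3: ·
after 13 — deliver 1→3: ·
after 14 — crash(2): n2:✗back/v1/[-]
after 15 — deliver 4→0: ·
after 16 — propose(1,'p'): ·
after 17 — deliver 1→4: n4:back/v1/[w,p]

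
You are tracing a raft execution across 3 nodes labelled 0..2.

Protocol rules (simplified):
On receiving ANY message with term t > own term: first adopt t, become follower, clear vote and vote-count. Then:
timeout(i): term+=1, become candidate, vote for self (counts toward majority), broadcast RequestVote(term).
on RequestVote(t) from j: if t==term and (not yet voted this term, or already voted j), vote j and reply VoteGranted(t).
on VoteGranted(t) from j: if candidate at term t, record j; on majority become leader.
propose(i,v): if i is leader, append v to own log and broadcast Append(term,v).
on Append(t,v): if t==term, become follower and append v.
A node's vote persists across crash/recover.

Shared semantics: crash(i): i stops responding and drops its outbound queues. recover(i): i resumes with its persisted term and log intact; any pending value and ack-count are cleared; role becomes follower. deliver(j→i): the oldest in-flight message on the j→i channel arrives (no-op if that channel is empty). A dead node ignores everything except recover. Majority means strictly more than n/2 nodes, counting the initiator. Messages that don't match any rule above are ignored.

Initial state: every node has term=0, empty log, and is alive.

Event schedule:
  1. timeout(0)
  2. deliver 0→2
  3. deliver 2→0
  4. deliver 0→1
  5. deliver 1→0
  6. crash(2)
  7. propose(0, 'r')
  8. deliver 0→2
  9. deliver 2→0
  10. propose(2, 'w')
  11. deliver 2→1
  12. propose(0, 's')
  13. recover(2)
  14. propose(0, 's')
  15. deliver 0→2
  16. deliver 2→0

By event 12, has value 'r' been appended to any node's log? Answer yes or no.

step 1 timeout(0): 0={cand,t=1,log=-}
step 2 deliver 0→2: 2={foll,t=1,log=-}
step 3 deliver 2→0: 0={lead,t=1,log=-}
step 4 deliver 0→1: 1={foll,t=1,log=-}
step 5 deliver 1→0: —
step 6 crash(2): 2={✗foll,t=1,log=-}
step 7 propose(0,'r'): 0={lead,t=1,log=r}
step 8 deliver 0→2: —
step 9 deliver 2→0: —
step 10 propose(2,'w'): —
step 11 deliver 2→1: —
step 12 propose(0,'s'): 0={lead,t=1,log=r,s}

yes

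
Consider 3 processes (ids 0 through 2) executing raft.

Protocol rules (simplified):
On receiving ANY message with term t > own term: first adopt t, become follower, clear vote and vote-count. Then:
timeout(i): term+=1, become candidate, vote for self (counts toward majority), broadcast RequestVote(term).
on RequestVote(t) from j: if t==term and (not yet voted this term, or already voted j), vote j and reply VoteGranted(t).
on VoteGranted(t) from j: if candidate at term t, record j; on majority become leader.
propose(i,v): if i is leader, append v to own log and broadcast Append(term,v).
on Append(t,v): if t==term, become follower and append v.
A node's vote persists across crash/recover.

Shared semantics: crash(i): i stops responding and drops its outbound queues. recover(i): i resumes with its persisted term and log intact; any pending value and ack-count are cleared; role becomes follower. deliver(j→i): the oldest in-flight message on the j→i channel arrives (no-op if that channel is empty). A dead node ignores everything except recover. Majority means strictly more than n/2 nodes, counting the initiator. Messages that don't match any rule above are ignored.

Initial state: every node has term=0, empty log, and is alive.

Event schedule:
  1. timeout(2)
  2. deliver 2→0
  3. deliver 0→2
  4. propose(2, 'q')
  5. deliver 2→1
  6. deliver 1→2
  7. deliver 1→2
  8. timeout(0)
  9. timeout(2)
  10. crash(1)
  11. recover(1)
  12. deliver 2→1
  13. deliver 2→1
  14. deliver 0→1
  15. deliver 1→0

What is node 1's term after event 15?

e1 timeout(2): 2[cand,t=1,-]
e2 deliver 2→0: 0[foll,t=1,-]
e3 deliver 0→2: 2[lead,t=1,-]
e4 propose(2,'q'): 2[lead,t=1,q]
e5 deliver 2→1: 1[foll,t=1,-]
e6 deliver 1→2: ·
e7 deliver 1→2: ·
e8 timeout(0): 0[cand,t=2,-]
e9 timeout(2): 2[cand,t=2,q]
e10 crash(1): 1[✗foll,t=1,-]
e11 recover(1): 1[foll,t=1,-]
e12 deliver 2→1: 1[foll,t=1,q]
e13 deliver 2→1: 1[foll,t=2,q]
e14 deliver 0→1: ·
e15 deliver 1→0: ·

2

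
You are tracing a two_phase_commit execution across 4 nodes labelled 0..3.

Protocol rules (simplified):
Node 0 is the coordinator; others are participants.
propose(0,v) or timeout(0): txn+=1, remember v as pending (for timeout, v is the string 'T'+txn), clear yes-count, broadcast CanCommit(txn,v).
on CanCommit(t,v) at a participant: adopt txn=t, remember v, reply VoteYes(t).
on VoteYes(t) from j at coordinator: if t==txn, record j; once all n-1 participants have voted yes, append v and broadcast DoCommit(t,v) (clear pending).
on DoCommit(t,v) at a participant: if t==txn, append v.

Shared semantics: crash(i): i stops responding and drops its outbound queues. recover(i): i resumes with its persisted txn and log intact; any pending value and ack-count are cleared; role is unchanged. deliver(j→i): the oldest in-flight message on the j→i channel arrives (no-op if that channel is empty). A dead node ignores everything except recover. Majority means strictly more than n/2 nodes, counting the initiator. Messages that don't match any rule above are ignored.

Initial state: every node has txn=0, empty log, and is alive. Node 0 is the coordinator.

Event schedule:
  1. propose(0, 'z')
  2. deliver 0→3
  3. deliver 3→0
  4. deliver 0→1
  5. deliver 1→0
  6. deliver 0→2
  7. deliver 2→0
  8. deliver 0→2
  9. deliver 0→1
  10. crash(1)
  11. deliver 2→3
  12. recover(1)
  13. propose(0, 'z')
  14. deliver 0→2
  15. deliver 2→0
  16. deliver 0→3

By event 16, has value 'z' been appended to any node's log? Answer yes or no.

[1] propose(0,'z') → N0(coor t1 [-])
[2] deliver 0→3 → N3(part t1 [-])
[3] deliver 3→0 → ∅
[4] deliver 0→1 → N1(part t1 [-])
[5] deliver 1→0 → ∅
[6] deliver 0→2 → N2(part t1 [-])
[7] deliver 2→0 → N0(coor t1 [z])
[8] deliver 0→2 → N2(part t1 [z])
[9] deliver 0→1 → N1(part t1 [z])
[10] crash(1) → N1(✗part t1 [z])
[11] deliver 2→3 → ∅
[12] recover(1) → N1(part t1 [z])
[13] propose(0,'z') → N0(coor t2 [z])
[14] deliver 0→2 → N2(part t2 [z])
[15] deliver 2→0 → ∅
[16] deliver 0→3 → N3(part t1 [z])

yes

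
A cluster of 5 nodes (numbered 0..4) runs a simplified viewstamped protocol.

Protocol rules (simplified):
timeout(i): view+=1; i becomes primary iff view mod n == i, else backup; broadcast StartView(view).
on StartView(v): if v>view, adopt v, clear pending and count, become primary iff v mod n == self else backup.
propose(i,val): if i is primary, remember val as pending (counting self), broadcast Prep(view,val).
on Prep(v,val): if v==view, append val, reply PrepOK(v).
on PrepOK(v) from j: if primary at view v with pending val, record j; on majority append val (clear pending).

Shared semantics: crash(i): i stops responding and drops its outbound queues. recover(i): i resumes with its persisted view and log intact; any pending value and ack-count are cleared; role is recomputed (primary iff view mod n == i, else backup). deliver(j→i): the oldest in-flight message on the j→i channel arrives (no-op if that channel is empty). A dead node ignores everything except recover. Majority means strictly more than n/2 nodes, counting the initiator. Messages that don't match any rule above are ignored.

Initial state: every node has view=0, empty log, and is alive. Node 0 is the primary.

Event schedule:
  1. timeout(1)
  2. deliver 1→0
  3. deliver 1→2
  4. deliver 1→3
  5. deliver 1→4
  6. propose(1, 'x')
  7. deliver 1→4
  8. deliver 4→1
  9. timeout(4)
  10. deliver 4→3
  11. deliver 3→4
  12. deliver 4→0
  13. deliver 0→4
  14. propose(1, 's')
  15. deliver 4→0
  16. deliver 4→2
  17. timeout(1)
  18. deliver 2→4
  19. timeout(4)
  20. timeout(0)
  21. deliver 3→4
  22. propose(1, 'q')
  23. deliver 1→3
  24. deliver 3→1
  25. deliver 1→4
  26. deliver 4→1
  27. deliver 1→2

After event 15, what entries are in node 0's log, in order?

empty

[1] timeout(1) → N1(prim v1 [-])
[2] deliver 1→0 → N0(back v1 [-])
[3] deliver 1→2 → N2(back v1 [-])
[4] deliver 1→3 → N3(back v1 [-])
[5] deliver 1→4 → N4(back v1 [-])
[6] propose(1,'x') → ∅
[7] deliver 1→4 → N4(back v1 [x])
[8] deliver 4→1 → ∅
[9] timeout(4) → N4(back v2 [x])
[10] deliver 4→3 → N3(back v2 [-])
[11] deliver 3→4 → ∅
[12] deliver 4→0 → N0(back v2 [-])
[13] deliver 0→4 → ∅
[14] propose(1,'s') → ∅
[15] deliver 4→0 → ∅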